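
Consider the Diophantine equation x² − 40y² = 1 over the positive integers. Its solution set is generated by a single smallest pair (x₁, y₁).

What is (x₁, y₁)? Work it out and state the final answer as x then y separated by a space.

19 3

√40 → a₀=6, period (3,12); ℓ=2 even so k=1
i=0: a=6 ⇒ p=6, q=1
i=1: a=3 ⇒ p=19, q=3
fundamental: x₁=19, y₁=3  (since 361 − 40·9 = 1)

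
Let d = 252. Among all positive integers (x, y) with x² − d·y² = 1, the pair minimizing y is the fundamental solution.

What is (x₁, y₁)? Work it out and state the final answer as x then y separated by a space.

127 8

√252 → a₀=15, period (1,6,1,30); ℓ=4 even so k=3
i=0: a=15 ⇒ p=15, q=1
i=1: a=1 ⇒ p=16, q=1
i=2: a=6 ⇒ p=111, q=7
i=3: a=1 ⇒ p=127, q=8
(x₁, y₁) = (127, 8);  127² − 252·8² = 1 ✓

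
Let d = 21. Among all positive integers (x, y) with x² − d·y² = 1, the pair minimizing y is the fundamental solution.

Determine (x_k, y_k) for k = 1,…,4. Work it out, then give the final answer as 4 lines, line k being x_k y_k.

55 12
6049 1320
665335 145188
73180801 15969360

√21 → a₀=4, period (1,1,2,1,1,8); ℓ=6 even so k=5
k=0  a_k=4  p_k/q_k = 4/1
k=1  a_k=1  p_k/q_k = 5/1
…
k=3  a_k=2  p_k/q_k = 23/5
k=4  a_k=1  p_k/q_k = 32/7
k=5  a_k=1  p_k/q_k = 55/12
fundamental: x₁=55, y₁=12  (since 3025 − 21·144 = 1)
(55+12√21)^2 = 6049 + 1320√21
(55+12√21)^3 = 665335 + 145188√21
(55+12√21)^4 = 73180801 + 15969360√21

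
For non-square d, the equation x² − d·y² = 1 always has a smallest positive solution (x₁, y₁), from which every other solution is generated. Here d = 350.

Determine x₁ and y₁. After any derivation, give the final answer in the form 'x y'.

449 24

√350 → a₀=18, period (1,2,2,2,1,36); ℓ=6 even so k=5
k=0  a_k=18  p_k/q_k = 18/1
k=1  a_k=1  p_k/q_k = 19/1
k=2  a_k=2  p_k/q_k = 56/3
k=3  a_k=2  p_k/q_k = 131/7
k=4  a_k=2  p_k/q_k = 318/17
k=5  a_k=1  p_k/q_k = 449/24
fundamental: x₁=449, y₁=24  (since 201601 − 350·576 = 1)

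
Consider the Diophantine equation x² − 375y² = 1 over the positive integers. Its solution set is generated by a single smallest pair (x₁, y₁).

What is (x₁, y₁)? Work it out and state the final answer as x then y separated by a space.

√375 = [19; 2,1,2,1,5,1,2,1,2,38, …], period ℓ=10 (even) → k=9
a_0=19:  p_0=19·1+0=19,  q_0=19·0+1=1
…
a_2=1:  p_2=1·39+19=58,  q_2=1·2+1=3
a_3=2:  p_3=2·58+39=155,  q_3=2·3+2=8
a_4=1:  p_4=1·155+58=213,  q_4=1·8+3=11
a_5=5:  p_5=5·213+155=1220,  q_5=5·11+8=63
…
a_7=2:  p_7=2·1433+1220=4086,  q_7=2·74+63=211
a_8=1:  p_8=1·4086+1433=5519,  q_8=1·211+74=285
a_9=2:  p_9=2·5519+4086=15124,  q_9=2·285+211=781
(x₁, y₁) = (15124, 781);  15124² − 375·781² = 1 ✓

15124 781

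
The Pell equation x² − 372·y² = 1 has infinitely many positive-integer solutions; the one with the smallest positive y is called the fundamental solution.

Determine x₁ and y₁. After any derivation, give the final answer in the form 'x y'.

√372 → a₀=19, period (3,2,12,2,3,38); ℓ=6 even so k=5
k=0  a_k=19  p_k/q_k = 19/1
…
k=2  a_k=2  p_k/q_k = 135/7
…
k=4  a_k=2  p_k/q_k = 3491/181
k=5  a_k=3  p_k/q_k = 12151/630
fundamental: x₁=12151, y₁=630  (since 147646801 − 372·396900 = 1)

12151 630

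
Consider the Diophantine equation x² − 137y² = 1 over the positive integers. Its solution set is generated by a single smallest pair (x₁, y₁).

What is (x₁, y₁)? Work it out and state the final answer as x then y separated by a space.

√137 → a₀=11, period (1,2,2,1,1,2,2,1,22); ℓ=9 odd so k=17
a_0=11:  p_0=11·1+0=11,  q_0=11·0+1=1
…
a_2=2:  p_2=2·12+11=35,  q_2=2·1+1=3
…
a_5=1:  p_5=1·117+82=199,  q_5=1·10+7=17
…
a_11=2:  p_11=2·41341+39597=122279,  q_11=2·3532+3383=10447
a_12=2:  p_12=2·122279+41341=285899,  q_12=2·10447+3532=24426
…
a_15=2:  p_15=2·694077+408178=1796332,  q_15=2·59299+34873=153471
a_16=2:  p_16=2·1796332+694077=4286741,  q_16=2·153471+59299=366241
a_17=1:  p_17=1·4286741+1796332=6083073,  q_17=1·366241+153471=519712
fundamental: x₁=6083073, y₁=519712  (since 37003777123329 − 137·270100562944 = 1)

6083073 519712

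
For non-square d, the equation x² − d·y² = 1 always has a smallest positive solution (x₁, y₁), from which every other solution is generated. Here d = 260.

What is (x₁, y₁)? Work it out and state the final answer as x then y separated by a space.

[16; 8,32] for √260; ℓ=2 ⇒ convergent index 1
a_0=16:  p_0=16·1+0=16,  q_0=16·0+1=1
a_1=8:  p_1=8·16+1=129,  q_1=8·1+0=8
(x₁, y₁) = (129, 8);  129² − 260·8² = 1 ✓

129 8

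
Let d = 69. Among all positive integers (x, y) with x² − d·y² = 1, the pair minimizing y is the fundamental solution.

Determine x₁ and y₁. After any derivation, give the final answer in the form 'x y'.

d=69: √d = [8; 3,3,1,4,1,3,3,16] (ℓ=8, even), read p_7/q_7
a_0=8:  p_0=8·1+0=8,  q_0=8·0+1=1
a_1=3:  p_1=3·8+1=25,  q_1=3·1+0=3
a_2=3:  p_2=3·25+8=83,  q_2=3·3+1=10
a_3=1:  p_3=1·83+25=108,  q_3=1·10+3=13
a_4=4:  p_4=4·108+83=515,  q_4=4·13+10=62
a_5=1:  p_5=1·515+108=623,  q_5=1·62+13=75
a_6=3:  p_6=3·623+515=2384,  q_6=3·75+62=287
a_7=3:  p_7=3·2384+623=7775,  q_7=3·287+75=936
(x₁, y₁) = (7775, 936);  7775² − 69·936² = 1 ✓

7775 936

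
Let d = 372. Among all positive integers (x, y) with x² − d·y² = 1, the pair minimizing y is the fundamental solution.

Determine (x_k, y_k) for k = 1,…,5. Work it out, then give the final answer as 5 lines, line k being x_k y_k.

12151 630
295293601 15310260
7176225079351 372069937890
174396621583094401 9042043615292520
4238186690536135053751 219739743566768883150

√372 = [19; 3,2,12,2,3,38, …], period ℓ=6 (even) → k=5
i=0: a=19 ⇒ p=19, q=1
…
i=2: a=2 ⇒ p=135, q=7
…
i=4: a=2 ⇒ p=3491, q=181
i=5: a=3 ⇒ p=12151, q=630
fundamental: x₁=12151, y₁=630  (since 147646801 − 372·396900 = 1)
n=2: (12151,630)∘(12151,630) = (12151·12151+372·630·630, 12151·630+630·12151) = (295293601,15310260)
n=3: (295293601,15310260)∘(12151,630) = (12151·295293601+372·630·15310260, 12151·15310260+630·295293601) = (7176225079351,372069937890)
n=4: (7176225079351,372069937890)∘(12151,630) = (12151·7176225079351+372·630·372069937890, 12151·372069937890+630·7176225079351) = (174396621583094401,9042043615292520)
n=5: (174396621583094401,9042043615292520)∘(12151,630) = (12151·174396621583094401+372·630·9042043615292520, 12151·9042043615292520+630·174396621583094401) = (4238186690536135053751,219739743566768883150)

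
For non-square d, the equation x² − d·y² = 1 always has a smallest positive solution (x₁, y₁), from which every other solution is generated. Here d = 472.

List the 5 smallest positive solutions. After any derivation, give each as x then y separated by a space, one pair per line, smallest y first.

[21; 1,2,1,1,1,…,2,1,42] for √472; ℓ=14 ⇒ convergent index 13
k=0  a_k=21  p_k/q_k = 21/1
k=1  a_k=1  p_k/q_k = 22/1
…
k=6  a_k=4  p_k/q_k = 1108/51
…
k=8  a_k=4  p_k/q_k = 24224/1115
k=9  a_k=1  p_k/q_k = 30003/1381
…
k=12  a_k=2  p_k/q_k = 222687/10250
k=13  a_k=1  p_k/q_k = 306917/14127
(x₁, y₁) = (306917, 14127);  306917² − 472·14127² = 1 ✓
(306917+14127√472)^2 = 188396089777 + 8671632918√472
(306917+14127√472)^3 = 115643925371868101 + 5322943120573485√472
(306917+14127√472)^4 = 70986173286526887819457 + 3267403467465432958572√472
(306917+14127√472)^5 = 43573726693046301732396700037 + 2005643340042853631571511563√472

306917 14127
188396089777 8671632918
115643925371868101 5322943120573485
70986173286526887819457 3267403467465432958572
43573726693046301732396700037 2005643340042853631571511563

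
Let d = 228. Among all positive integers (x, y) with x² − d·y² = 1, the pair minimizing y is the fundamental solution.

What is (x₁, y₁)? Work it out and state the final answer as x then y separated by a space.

151 10

d=228: √d = [15; 10,30] (ℓ=2, even), read p_1/q_1
a_0=15:  p_0=15·1+0=15,  q_0=15·0+1=1
a_1=10:  p_1=10·15+1=151,  q_1=10·1+0=10
→ (151, 10).  Check: 151²=22801, 228·10²=22800, difference 1.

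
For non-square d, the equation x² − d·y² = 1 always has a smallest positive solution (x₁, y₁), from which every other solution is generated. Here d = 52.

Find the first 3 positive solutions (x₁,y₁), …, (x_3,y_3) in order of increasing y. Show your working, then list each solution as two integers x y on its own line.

√52 → a₀=7, period (4,1,2,1,4,14); ℓ=6 even so k=5
a_0=7:  p_0=7·1+0=7,  q_0=7·0+1=1
a_1=4:  p_1=4·7+1=29,  q_1=4·1+0=4
…
a_3=2:  p_3=2·36+29=101,  q_3=2·5+4=14
a_4=1:  p_4=1·101+36=137,  q_4=1·14+5=19
a_5=4:  p_5=4·137+101=649,  q_5=4·19+14=90
(x₁, y₁) = (649, 90);  649² − 52·90² = 1 ✓
n=2: (649,90)∘(649,90) = (649·649+52·90·90, 649·90+90·649) = (842401,116820)
n=3: (842401,116820)∘(649,90) = (649·842401+52·90·116820, 649·116820+90·842401) = (1093435849,151632270)

649 90
842401 116820
1093435849 151632270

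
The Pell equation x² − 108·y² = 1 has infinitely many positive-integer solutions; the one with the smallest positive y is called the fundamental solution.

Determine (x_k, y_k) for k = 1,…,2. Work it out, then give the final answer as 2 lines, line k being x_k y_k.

1351 130
3650401 351260

[10; 2,1,1,4,1,1,2,20] for √108; ℓ=8 ⇒ convergent index 7
step 0: (10, 1)  from 10·(1,0) + (0,1)
step 1: (21, 2)  from 2·(10,1) + (1,0)
…
step 4: (239, 23)  from 4·(52,5) + (31,3)
step 5: (291, 28)  from 1·(239,23) + (52,5)
step 6: (530, 51)  from 1·(291,28) + (239,23)
step 7: (1351, 130)  from 2·(530,51) + (291,28)
→ (1351, 130).  Check: 1351²=1825201, 108·130²=1825200, difference 1.
n=2: (1351,130)∘(1351,130) = (1351·1351+108·130·130, 1351·130+130·1351) = (3650401,351260)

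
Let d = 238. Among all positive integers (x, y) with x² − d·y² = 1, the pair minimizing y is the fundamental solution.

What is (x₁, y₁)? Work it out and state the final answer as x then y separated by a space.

√238 = [15; 2,2,1,14,1,2,2,30, …], period ℓ=8 (even) → k=7
a_0=15:  p_0=15·1+0=15,  q_0=15·0+1=1
…
a_3=1:  p_3=1·77+31=108,  q_3=1·5+2=7
…
a_5=1:  p_5=1·1589+108=1697,  q_5=1·103+7=110
a_6=2:  p_6=2·1697+1589=4983,  q_6=2·110+103=323
a_7=2:  p_7=2·4983+1697=11663,  q_7=2·323+110=756
→ (11663, 756).  Check: 11663²=136025569, 238·756²=136025568, difference 1.

11663 756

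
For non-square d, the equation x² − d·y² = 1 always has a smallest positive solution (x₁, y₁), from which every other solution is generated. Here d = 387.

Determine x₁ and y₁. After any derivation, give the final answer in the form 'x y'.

3482 177

√387 = [19; 1,2,19,2,1,38, …], period ℓ=6 (even) → k=5
i=0: a=19 ⇒ p=19, q=1
i=1: a=1 ⇒ p=20, q=1
i=2: a=2 ⇒ p=59, q=3
i=3: a=19 ⇒ p=1141, q=58
i=4: a=2 ⇒ p=2341, q=119
i=5: a=1 ⇒ p=3482, q=177
→ (3482, 177).  Check: 3482²=12124324, 387·177²=12124323, difference 1.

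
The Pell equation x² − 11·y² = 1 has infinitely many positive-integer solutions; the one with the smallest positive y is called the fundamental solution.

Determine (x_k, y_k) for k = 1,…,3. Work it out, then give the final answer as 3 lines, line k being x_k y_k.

√11 = [3; 3,6, …], period ℓ=2 (even) → k=1
i=0: a=3 ⇒ p=3, q=1
i=1: a=3 ⇒ p=10, q=3
→ (10, 3).  Check: 10²=100, 11·3²=99, difference 1.
(10+3√11)^2 = 199 + 60√11
(10+3√11)^3 = 3970 + 1197√11

10 3
199 60
3970 1197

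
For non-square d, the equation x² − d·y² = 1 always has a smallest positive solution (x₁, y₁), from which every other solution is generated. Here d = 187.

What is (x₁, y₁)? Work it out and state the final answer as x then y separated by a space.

1682 123

d=187: √d = [13; 1,2,13,2,1,26] (ℓ=6, even), read p_5/q_5
k=0  a_k=13  p_k/q_k = 13/1
k=1  a_k=1  p_k/q_k = 14/1
k=2  a_k=2  p_k/q_k = 41/3
…
k=4  a_k=2  p_k/q_k = 1135/83
k=5  a_k=1  p_k/q_k = 1682/123
(x₁, y₁) = (1682, 123);  1682² − 187·123² = 1 ✓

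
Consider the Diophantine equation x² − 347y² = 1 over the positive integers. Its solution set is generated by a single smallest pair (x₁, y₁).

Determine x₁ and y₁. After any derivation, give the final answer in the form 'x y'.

d=347: √d = [18; 1,1,1,2,4,…,1,1,36] (ℓ=14, even), read p_13/q_13
k=0  a_k=18  p_k/q_k = 18/1
k=1  a_k=1  p_k/q_k = 19/1
k=2  a_k=1  p_k/q_k = 37/2
…
k=4  a_k=2  p_k/q_k = 149/8
k=5  a_k=4  p_k/q_k = 652/35
…
k=9  a_k=4  p_k/q_k = 74549/4002
…
k=11  a_k=1  p_k/q_k = 238717/12815
k=12  a_k=1  p_k/q_k = 402885/21628
k=13  a_k=1  p_k/q_k = 641602/34443
(x₁, y₁) = (641602, 34443);  641602² − 347·34443² = 1 ✓

641602 34443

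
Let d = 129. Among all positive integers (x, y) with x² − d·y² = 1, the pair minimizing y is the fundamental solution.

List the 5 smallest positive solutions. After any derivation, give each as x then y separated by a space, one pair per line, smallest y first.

16855 1484
568182049 50025640
19153416854935 1686364322916
645661681611676801 56847341275472720
21765255267976208106775 1916323872709821068284

√129 → a₀=11, period (2,1,3,1,6,1,3,1,2,22); ℓ=10 even so k=9
i=0: a=11 ⇒ p=11, q=1
i=1: a=2 ⇒ p=23, q=2
…
i=5: a=6 ⇒ p=1079, q=95
…
i=8: a=1 ⇒ p=6031, q=531
i=9: a=2 ⇒ p=16855, q=1484
fundamental: x₁=16855, y₁=1484  (since 284091025 − 129·2202256 = 1)
(16855+1484√129)^2 = 568182049 + 50025640√129
(16855+1484√129)^3 = 19153416854935 + 1686364322916√129
(16855+1484√129)^4 = 645661681611676801 + 56847341275472720√129
(16855+1484√129)^5 = 21765255267976208106775 + 1916323872709821068284√129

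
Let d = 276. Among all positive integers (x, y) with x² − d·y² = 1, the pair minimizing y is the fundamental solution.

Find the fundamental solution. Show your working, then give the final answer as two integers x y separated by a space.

√276 → a₀=16, period (1,1,1,1,2,2,2,1,1,1,1,32); ℓ=12 even so k=11
a_0=16:  p_0=16·1+0=16,  q_0=16·0+1=1
a_1=1:  p_1=1·16+1=17,  q_1=1·1+0=1
…
a_10=1:  p_10=1·3007+1761=4768,  q_10=1·181+106=287
a_11=1:  p_11=1·4768+3007=7775,  q_11=1·287+181=468
(x₁, y₁) = (7775, 468);  7775² − 276·468² = 1 ✓

7775 468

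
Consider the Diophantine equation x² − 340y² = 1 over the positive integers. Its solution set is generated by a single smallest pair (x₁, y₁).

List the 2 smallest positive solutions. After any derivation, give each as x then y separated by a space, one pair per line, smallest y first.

285769 15498
163327842721 8857695924

[18; 2,3,1,1,1,…,3,2,36] for √340; ℓ=14 ⇒ convergent index 13
step 0: (18, 1)  from 18·(1,0) + (0,1)
step 1: (37, 2)  from 2·(18,1) + (1,0)
…
step 3: (166, 9)  from 1·(129,7) + (37,2)
…
step 10: (21039, 1141)  from 1·(13774,747) + (7265,394)
step 11: (34813, 1888)  from 1·(21039,1141) + (13774,747)
step 12: (125478, 6805)  from 3·(34813,1888) + (21039,1141)
step 13: (285769, 15498)  from 2·(125478,6805) + (34813,1888)
(x₁, y₁) = (285769, 15498);  285769² − 340·15498² = 1 ✓
n=2: (285769,15498)∘(285769,15498) = (285769·285769+340·15498·15498, 285769·15498+15498·285769) = (163327842721,8857695924)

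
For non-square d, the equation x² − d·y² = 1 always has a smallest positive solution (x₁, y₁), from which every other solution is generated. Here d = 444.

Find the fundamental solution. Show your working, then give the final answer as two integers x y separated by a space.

√444 → a₀=21, period (14,42); ℓ=2 even so k=1
step 0: (21, 1)  from 21·(1,0) + (0,1)
step 1: (295, 14)  from 14·(21,1) + (1,0)
fundamental: x₁=295, y₁=14  (since 87025 − 444·196 = 1)

295 14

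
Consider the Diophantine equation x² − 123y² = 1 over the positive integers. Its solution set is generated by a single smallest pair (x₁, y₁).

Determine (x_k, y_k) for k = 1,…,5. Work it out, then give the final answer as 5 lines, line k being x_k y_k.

122 11
29767 2684
7263026 654885
1772148577 159789256
432396989762 38987923579

√123 = [11; 11,22, …], period ℓ=2 (even) → k=1
k=0  a_k=11  p_k/q_k = 11/1
k=1  a_k=11  p_k/q_k = 122/11
fundamental: x₁=122, y₁=11  (since 14884 − 123·121 = 1)
n=2: (122,11)∘(122,11) = (122·122+123·11·11, 122·11+11·122) = (29767,2684)
n=3: (29767,2684)∘(122,11) = (122·29767+123·11·2684, 122·2684+11·29767) = (7263026,654885)
n=4: (7263026,654885)∘(122,11) = (122·7263026+123·11·654885, 122·654885+11·7263026) = (1772148577,159789256)
n=5: (1772148577,159789256)∘(122,11) = (122·1772148577+123·11·159789256, 122·159789256+11·1772148577) = (432396989762,38987923579)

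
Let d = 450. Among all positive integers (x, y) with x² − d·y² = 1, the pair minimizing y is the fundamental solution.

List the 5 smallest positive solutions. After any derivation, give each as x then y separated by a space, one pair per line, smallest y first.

[21; 4,1,2,4,2,1,4,42] for √450; ℓ=8 ⇒ convergent index 7
step 0: (21, 1)  from 21·(1,0) + (0,1)
step 1: (85, 4)  from 4·(21,1) + (1,0)
step 2: (106, 5)  from 1·(85,4) + (21,1)
step 3: (297, 14)  from 2·(106,5) + (85,4)
step 4: (1294, 61)  from 4·(297,14) + (106,5)
step 5: (2885, 136)  from 2·(1294,61) + (297,14)
step 6: (4179, 197)  from 1·(2885,136) + (1294,61)
step 7: (19601, 924)  from 4·(4179,197) + (2885,136)
(x₁, y₁) = (19601, 924);  19601² − 450·924² = 1 ✓
k=2:  x_2 = 19601·19601+450·924·924 = 768398401,  y_2 = 19601·924+924·19601 = 36222648
k=3:  x_3 = 19601·768398401+450·924·36222648 = 30122754096401,  y_3 = 19601·36222648+924·768398401 = 1420000245972
k=4:  x_4 = 19601·30122754096401+450·924·1420000245972 = 1180872205318713601,  y_4 = 19601·1420000245972+924·30122754096401 = 55666849606371696
k=5:  x_5 = 19601·1180872205318713601+450·924·55666849606371696 = 46292552162781456490001,  y_5 = 19601·55666849606371696+924·1180872205318713601 = 2182251836848982980620

19601 924
768398401 36222648
30122754096401 1420000245972
1180872205318713601 55666849606371696
46292552162781456490001 2182251836848982980620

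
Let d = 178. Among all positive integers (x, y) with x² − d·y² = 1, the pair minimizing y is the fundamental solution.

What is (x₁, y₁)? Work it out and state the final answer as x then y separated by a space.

√178 → a₀=13, period (2,1,12,1,2,26); ℓ=6 even so k=5
i=0: a=13 ⇒ p=13, q=1
i=1: a=2 ⇒ p=27, q=2
…
i=3: a=12 ⇒ p=507, q=38
i=4: a=1 ⇒ p=547, q=41
i=5: a=2 ⇒ p=1601, q=120
fundamental: x₁=1601, y₁=120  (since 2563201 − 178·14400 = 1)

1601 120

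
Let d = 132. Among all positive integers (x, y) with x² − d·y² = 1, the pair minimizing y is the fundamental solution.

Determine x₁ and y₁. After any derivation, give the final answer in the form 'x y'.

23 2

d=132: √d = [11; 2,22] (ℓ=2, even), read p_1/q_1
i=0: a=11 ⇒ p=11, q=1
i=1: a=2 ⇒ p=23, q=2
→ (23, 2).  Check: 23²=529, 132·2²=528, difference 1.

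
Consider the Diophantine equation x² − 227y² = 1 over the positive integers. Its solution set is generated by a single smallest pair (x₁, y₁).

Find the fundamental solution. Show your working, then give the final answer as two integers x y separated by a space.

[15; 15,30] for √227; ℓ=2 ⇒ convergent index 1
i=0: a=15 ⇒ p=15, q=1
i=1: a=15 ⇒ p=226, q=15
fundamental: x₁=226, y₁=15  (since 51076 − 227·225 = 1)

226 15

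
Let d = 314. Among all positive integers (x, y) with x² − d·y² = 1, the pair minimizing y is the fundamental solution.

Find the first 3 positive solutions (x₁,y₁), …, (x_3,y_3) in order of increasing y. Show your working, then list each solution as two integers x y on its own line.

√314 → a₀=17, period (1,2,1,1,2,1,34); ℓ=7 odd so k=13
step 0: (17, 1)  from 17·(1,0) + (0,1)
…
step 2: (53, 3)  from 2·(18,1) + (17,1)
…
step 10: (62853, 3547)  from 1·(47029,2654) + (15824,893)
…
step 12: (282617, 15949)  from 2·(109882,6201) + (62853,3547)
step 13: (392499, 22150)  from 1·(282617,15949) + (109882,6201)
→ (392499, 22150).  Check: 392499²=154055465001, 314·22150²=154055465000, difference 1.
(x_2, y_2) = (392499·392499 + 314·22150·22150, 392499·22150 + 22150·392499) = (308110930001, 17387705700)
(x_3, y_3) = (392499·308110930001 + 314·22150·17387705700, 392499·17387705700 + 22150·308110930001) = (241866463828532499, 13649314199066450)

392499 22150
308110930001 17387705700
241866463828532499 13649314199066450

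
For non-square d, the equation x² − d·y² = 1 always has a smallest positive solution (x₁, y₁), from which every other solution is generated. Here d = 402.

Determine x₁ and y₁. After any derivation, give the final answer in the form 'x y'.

401 20

[20; 20,40] for √402; ℓ=2 ⇒ convergent index 1
a_0=20:  p_0=20·1+0=20,  q_0=20·0+1=1
a_1=20:  p_1=20·20+1=401,  q_1=20·1+0=20
→ (401, 20).  Check: 401²=160801, 402·20²=160800, difference 1.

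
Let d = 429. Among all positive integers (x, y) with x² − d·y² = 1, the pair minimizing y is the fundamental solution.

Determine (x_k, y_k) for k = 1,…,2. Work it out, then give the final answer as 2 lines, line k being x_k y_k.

√429 = [20; 1,2,2,9,1,12,1,9,2,2,1,40, …], period ℓ=12 (even) → k=11
i=0: a=20 ⇒ p=20, q=1
i=1: a=1 ⇒ p=21, q=1
…
i=6: a=12 ⇒ p=19511, q=942
…
i=8: a=9 ⇒ p=208718, q=10077
i=9: a=2 ⇒ p=438459, q=21169
i=10: a=2 ⇒ p=1085636, q=52415
i=11: a=1 ⇒ p=1524095, q=73584
(x₁, y₁) = (1524095, 73584);  1524095² − 429·73584² = 1 ✓
(1524095+73584√429)^2 = 4645731138049 + 224298012960√429

1524095 73584
4645731138049 224298012960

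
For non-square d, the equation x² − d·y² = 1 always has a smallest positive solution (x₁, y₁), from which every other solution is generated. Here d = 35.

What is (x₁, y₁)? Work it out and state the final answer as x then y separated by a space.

√35 = [5; 1,10, …], period ℓ=2 (even) → k=1
k=0  a_k=5  p_k/q_k = 5/1
k=1  a_k=1  p_k/q_k = 6/1
→ (6, 1).  Check: 6²=36, 35·1²=35, difference 1.

6 1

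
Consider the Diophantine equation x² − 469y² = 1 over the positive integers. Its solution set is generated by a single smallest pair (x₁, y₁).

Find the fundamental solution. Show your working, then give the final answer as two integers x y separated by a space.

137215 6336

√469 = [21; 1,1,1,10,6,10,1,1,1,42, …], period ℓ=10 (even) → k=9
step 0: (21, 1)  from 21·(1,0) + (0,1)
…
step 8: (90069, 4159)  from 1·(47146,2177) + (42923,1982)
step 9: (137215, 6336)  from 1·(90069,4159) + (47146,2177)
(x₁, y₁) = (137215, 6336);  137215² − 469·6336² = 1 ✓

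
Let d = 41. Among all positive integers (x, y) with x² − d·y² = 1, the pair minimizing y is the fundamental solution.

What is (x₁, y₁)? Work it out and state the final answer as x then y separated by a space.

2049 320

d=41: √d = [6; 2,2,12] (ℓ=3, odd), read p_5/q_5
i=0: a=6 ⇒ p=6, q=1
i=1: a=2 ⇒ p=13, q=2
…
i=3: a=12 ⇒ p=397, q=62
i=4: a=2 ⇒ p=826, q=129
i=5: a=2 ⇒ p=2049, q=320
fundamental: x₁=2049, y₁=320  (since 4198401 − 41·102400 = 1)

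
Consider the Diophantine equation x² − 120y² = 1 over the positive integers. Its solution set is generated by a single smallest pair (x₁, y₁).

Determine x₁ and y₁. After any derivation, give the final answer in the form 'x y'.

[10; 1,20] for √120; ℓ=2 ⇒ convergent index 1
step 0: (10, 1)  from 10·(1,0) + (0,1)
step 1: (11, 1)  from 1·(10,1) + (1,0)
(x₁, y₁) = (11, 1);  11² − 120·1² = 1 ✓

11 1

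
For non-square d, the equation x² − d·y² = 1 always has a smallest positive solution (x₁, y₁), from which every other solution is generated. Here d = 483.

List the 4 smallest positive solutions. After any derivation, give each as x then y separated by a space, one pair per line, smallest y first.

22 1
967 44
42526 1935
1870177 85096

[21; 1,42] for √483; ℓ=2 ⇒ convergent index 1
k=0  a_k=21  p_k/q_k = 21/1
k=1  a_k=1  p_k/q_k = 22/1
fundamental: x₁=22, y₁=1  (since 484 − 483·1 = 1)
n=2: (22,1)∘(22,1) = (22·22+483·1·1, 22·1+1·22) = (967,44)
n=3: (967,44)∘(22,1) = (22·967+483·1·44, 22·44+1·967) = (42526,1935)
n=4: (42526,1935)∘(22,1) = (22·42526+483·1·1935, 22·1935+1·42526) = (1870177,85096)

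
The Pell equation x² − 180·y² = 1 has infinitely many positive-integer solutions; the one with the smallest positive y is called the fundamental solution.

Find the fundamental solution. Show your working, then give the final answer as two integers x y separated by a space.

d=180: √d = [13; 2,2,2,26] (ℓ=4, even), read p_3/q_3
step 0: (13, 1)  from 13·(1,0) + (0,1)
…
step 2: (67, 5)  from 2·(27,2) + (13,1)
step 3: (161, 12)  from 2·(67,5) + (27,2)
fundamental: x₁=161, y₁=12  (since 25921 − 180·144 = 1)

161 12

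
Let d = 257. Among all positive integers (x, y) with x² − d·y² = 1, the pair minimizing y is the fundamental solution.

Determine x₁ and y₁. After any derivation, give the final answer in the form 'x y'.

d=257: √d = [16; 32] (ℓ=1, odd), read p_1/q_1
k=0  a_k=16  p_k/q_k = 16/1
k=1  a_k=32  p_k/q_k = 513/32
(x₁, y₁) = (513, 32);  513² − 257·32² = 1 ✓

513 32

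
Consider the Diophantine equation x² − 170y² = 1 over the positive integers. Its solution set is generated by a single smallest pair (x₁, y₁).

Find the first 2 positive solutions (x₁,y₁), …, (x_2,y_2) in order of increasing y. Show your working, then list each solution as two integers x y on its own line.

339 26
229841 17628

d=170: √d = [13; 26] (ℓ=1, odd), read p_1/q_1
step 0: (13, 1)  from 13·(1,0) + (0,1)
step 1: (339, 26)  from 26·(13,1) + (1,0)
(x₁, y₁) = (339, 26);  339² − 170·26² = 1 ✓
k=2:  x_2 = 339·339+170·26·26 = 229841,  y_2 = 339·26+26·339 = 17628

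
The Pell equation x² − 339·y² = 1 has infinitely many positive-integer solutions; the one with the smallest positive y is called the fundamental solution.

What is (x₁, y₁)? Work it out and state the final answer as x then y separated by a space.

97970 5321

√339 = [18; 2,2,2,1,17,1,2,2,2,36, …], period ℓ=10 (even) → k=9
k=0  a_k=18  p_k/q_k = 18/1
…
k=4  a_k=1  p_k/q_k = 313/17
…
k=7  a_k=2  p_k/q_k = 17252/937
k=8  a_k=2  p_k/q_k = 40359/2192
k=9  a_k=2  p_k/q_k = 97970/5321
fundamental: x₁=97970, y₁=5321  (since 9598120900 − 339·28313041 = 1)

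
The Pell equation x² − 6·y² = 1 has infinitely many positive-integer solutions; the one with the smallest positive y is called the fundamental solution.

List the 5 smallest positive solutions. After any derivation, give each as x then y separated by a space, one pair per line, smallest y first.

5 2
49 20
485 198
4801 1960
47525 19402

√6 = [2; 2,4, …], period ℓ=2 (even) → k=1
a_0=2:  p_0=2·1+0=2,  q_0=2·0+1=1
a_1=2:  p_1=2·2+1=5,  q_1=2·1+0=2
(x₁, y₁) = (5, 2);  5² − 6·2² = 1 ✓
n=2: (5,2)∘(5,2) = (5·5+6·2·2, 5·2+2·5) = (49,20)
n=3: (49,20)∘(5,2) = (5·49+6·2·20, 5·20+2·49) = (485,198)
n=4: (485,198)∘(5,2) = (5·485+6·2·198, 5·198+2·485) = (4801,1960)
n=5: (4801,1960)∘(5,2) = (5·4801+6·2·1960, 5·1960+2·4801) = (47525,19402)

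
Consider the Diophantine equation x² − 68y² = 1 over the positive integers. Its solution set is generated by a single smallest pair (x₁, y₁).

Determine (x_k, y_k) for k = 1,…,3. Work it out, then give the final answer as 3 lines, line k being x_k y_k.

d=68: √d = [8; 4,16] (ℓ=2, even), read p_1/q_1
a_0=8:  p_0=8·1+0=8,  q_0=8·0+1=1
a_1=4:  p_1=4·8+1=33,  q_1=4·1+0=4
fundamental: x₁=33, y₁=4  (since 1089 − 68·16 = 1)
k=2:  x_2 = 33·33+68·4·4 = 2177,  y_2 = 33·4+4·33 = 264
k=3:  x_3 = 33·2177+68·4·264 = 143649,  y_3 = 33·264+4·2177 = 17420

33 4
2177 264
143649 17420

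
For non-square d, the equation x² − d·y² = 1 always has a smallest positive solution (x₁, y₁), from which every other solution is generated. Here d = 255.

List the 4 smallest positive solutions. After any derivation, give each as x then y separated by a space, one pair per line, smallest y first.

√255 = [15; 1,30, …], period ℓ=2 (even) → k=1
a_0=15:  p_0=15·1+0=15,  q_0=15·0+1=1
a_1=1:  p_1=1·15+1=16,  q_1=1·1+0=1
→ (16, 1).  Check: 16²=256, 255·1²=255, difference 1.
k=2:  x_2 = 16·16+255·1·1 = 511,  y_2 = 16·1+1·16 = 32
k=3:  x_3 = 16·511+255·1·32 = 16336,  y_3 = 16·32+1·511 = 1023
k=4:  x_4 = 16·16336+255·1·1023 = 522241,  y_4 = 16·1023+1·16336 = 32704

16 1
511 32
16336 1023
522241 32704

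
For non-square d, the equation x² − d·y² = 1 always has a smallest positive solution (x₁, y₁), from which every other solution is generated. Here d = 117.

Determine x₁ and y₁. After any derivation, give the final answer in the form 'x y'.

649 60

[10; 1,4,2,4,1,20] for √117; ℓ=6 ⇒ convergent index 5
k=0  a_k=10  p_k/q_k = 10/1
k=1  a_k=1  p_k/q_k = 11/1
…
k=3  a_k=2  p_k/q_k = 119/11
k=4  a_k=4  p_k/q_k = 530/49
k=5  a_k=1  p_k/q_k = 649/60
→ (649, 60).  Check: 649²=421201, 117·60²=421200, difference 1.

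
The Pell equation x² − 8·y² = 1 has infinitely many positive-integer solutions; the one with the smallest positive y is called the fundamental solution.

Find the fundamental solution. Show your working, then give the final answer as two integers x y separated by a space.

3 1

[2; 1,4] for √8; ℓ=2 ⇒ convergent index 1
i=0: a=2 ⇒ p=2, q=1
i=1: a=1 ⇒ p=3, q=1
fundamental: x₁=3, y₁=1  (since 9 − 8·1 = 1)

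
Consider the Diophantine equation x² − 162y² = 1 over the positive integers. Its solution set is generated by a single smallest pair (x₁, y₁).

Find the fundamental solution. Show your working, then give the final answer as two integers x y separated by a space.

19601 1540

[12; 1,2,1,2,12,2,1,2,1,24] for √162; ℓ=10 ⇒ convergent index 9
i=0: a=12 ⇒ p=12, q=1
i=1: a=1 ⇒ p=13, q=1
i=2: a=2 ⇒ p=38, q=3
i=3: a=1 ⇒ p=51, q=4
i=4: a=2 ⇒ p=140, q=11
…
i=6: a=2 ⇒ p=3602, q=283
…
i=8: a=2 ⇒ p=14268, q=1121
i=9: a=1 ⇒ p=19601, q=1540
→ (19601, 1540).  Check: 19601²=384199201, 162·1540²=384199200, difference 1.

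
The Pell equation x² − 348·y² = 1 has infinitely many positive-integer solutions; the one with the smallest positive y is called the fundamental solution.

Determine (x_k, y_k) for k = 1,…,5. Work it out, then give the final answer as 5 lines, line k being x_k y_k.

1567 84
4910977 263256
15391000351 825044220
48235390189057 2585688322224
151169697461504287 8103546376805796

√348 → a₀=18, period (1,1,1,8,1,1,1,36); ℓ=8 even so k=7
k=0  a_k=18  p_k/q_k = 18/1
…
k=3  a_k=1  p_k/q_k = 56/3
…
k=6  a_k=1  p_k/q_k = 1026/55
k=7  a_k=1  p_k/q_k = 1567/84
fundamental: x₁=1567, y₁=84  (since 2455489 − 348·7056 = 1)
(x_2, y_2) = (1567·1567 + 348·84·84, 1567·84 + 84·1567) = (4910977, 263256)
(x_3, y_3) = (1567·4910977 + 348·84·263256, 1567·263256 + 84·4910977) = (15391000351, 825044220)
(x_4, y_4) = (1567·15391000351 + 348·84·825044220, 1567·825044220 + 84·15391000351) = (48235390189057, 2585688322224)
(x_5, y_5) = (1567·48235390189057 + 348·84·2585688322224, 1567·2585688322224 + 84·48235390189057) = (151169697461504287, 8103546376805796)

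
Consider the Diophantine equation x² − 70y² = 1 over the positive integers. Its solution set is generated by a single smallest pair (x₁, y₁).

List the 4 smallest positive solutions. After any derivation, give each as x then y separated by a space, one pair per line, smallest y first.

251 30
126001 15060
63252251 7560090
31752504001 3795150120

[8; 2,1,2,1,2,16] for √70; ℓ=6 ⇒ convergent index 5
a_0=8:  p_0=8·1+0=8,  q_0=8·0+1=1
…
a_2=1:  p_2=1·17+8=25,  q_2=1·2+1=3
a_3=2:  p_3=2·25+17=67,  q_3=2·3+2=8
a_4=1:  p_4=1·67+25=92,  q_4=1·8+3=11
a_5=2:  p_5=2·92+67=251,  q_5=2·11+8=30
(x₁, y₁) = (251, 30);  251² − 70·30² = 1 ✓
n=2: (251,30)∘(251,30) = (251·251+70·30·30, 251·30+30·251) = (126001,15060)
n=3: (126001,15060)∘(251,30) = (251·126001+70·30·15060, 251·15060+30·126001) = (63252251,7560090)
n=4: (63252251,7560090)∘(251,30) = (251·63252251+70·30·7560090, 251·7560090+30·63252251) = (31752504001,3795150120)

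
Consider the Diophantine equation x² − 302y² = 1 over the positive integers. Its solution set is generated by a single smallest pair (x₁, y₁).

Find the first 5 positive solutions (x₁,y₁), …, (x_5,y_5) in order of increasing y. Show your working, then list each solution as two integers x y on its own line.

4276623 246092
36579008568257 2104885414632
312869258720405635599 18003602753159249380
2676047735673238042056036097 153989243234046232237072848
22888894590955867721004902116885263 1317107878734614996094061229615228

[17; 2,1,1,1,4,…,1,2,34] for √302; ℓ=16 ⇒ convergent index 15
a_0=17:  p_0=17·1+0=17,  q_0=17·0+1=1
a_1=2:  p_1=2·17+1=35,  q_1=2·1+0=2
…
a_6=2:  p_6=2·643+139=1425,  q_6=2·37+8=82
a_7=1:  p_7=1·1425+643=2068,  q_7=1·82+37=119
…
a_10=2:  p_10=2·36581+34513=107675,  q_10=2·2105+1986=6196
a_11=4:  p_11=4·107675+36581=467281,  q_11=4·6196+2105=26889
…
a_13=1:  p_13=1·574956+467281=1042237,  q_13=1·33085+26889=59974
a_14=1:  p_14=1·1042237+574956=1617193,  q_14=1·59974+33085=93059
a_15=2:  p_15=2·1617193+1042237=4276623,  q_15=2·93059+59974=246092
(x₁, y₁) = (4276623, 246092);  4276623² − 302·246092² = 1 ✓
k=2:  x_2 = 4276623·4276623+302·246092·246092 = 36579008568257,  y_2 = 4276623·246092+246092·4276623 = 2104885414632
k=3:  x_3 = 4276623·36579008568257+302·246092·2104885414632 = 312869258720405635599,  y_3 = 4276623·2104885414632+246092·36579008568257 = 18003602753159249380
k=4:  x_4 = 4276623·312869258720405635599+302·246092·18003602753159249380 = 2676047735673238042056036097,  y_4 = 4276623·18003602753159249380+246092·312869258720405635599 = 153989243234046232237072848
k=5:  x_5 = 4276623·2676047735673238042056036097+302·246092·153989243234046232237072848 = 22888894590955867721004902116885263,  y_5 = 4276623·153989243234046232237072848+246092·2676047735673238042056036097 = 1317107878734614996094061229615228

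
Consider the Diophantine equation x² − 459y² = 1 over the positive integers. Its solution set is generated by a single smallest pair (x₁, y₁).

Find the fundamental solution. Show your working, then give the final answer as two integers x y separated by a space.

[21; 2,2,1,4,21,4,1,2,2,42] for √459; ℓ=10 ⇒ convergent index 9
a_0=21:  p_0=21·1+0=21,  q_0=21·0+1=1
…
a_3=1:  p_3=1·107+43=150,  q_3=1·5+2=7
…
a_5=21:  p_5=21·707+150=14997,  q_5=21·33+7=700
a_6=4:  p_6=4·14997+707=60695,  q_6=4·700+33=2833
a_7=1:  p_7=1·60695+14997=75692,  q_7=1·2833+700=3533
a_8=2:  p_8=2·75692+60695=212079,  q_8=2·3533+2833=9899
a_9=2:  p_9=2·212079+75692=499850,  q_9=2·9899+3533=23331
fundamental: x₁=499850, y₁=23331  (since 249850022500 − 459·544335561 = 1)

499850 23331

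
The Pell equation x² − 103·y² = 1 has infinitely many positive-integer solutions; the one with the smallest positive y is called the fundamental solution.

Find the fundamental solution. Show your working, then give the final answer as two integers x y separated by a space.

227528 22419

[10; 6,1,2,1,1,9,1,1,2,1,6,20] for √103; ℓ=12 ⇒ convergent index 11
step 0: (10, 1)  from 10·(1,0) + (0,1)
step 1: (61, 6)  from 6·(10,1) + (1,0)
…
step 3: (203, 20)  from 2·(71,7) + (61,6)
step 4: (274, 27)  from 1·(203,20) + (71,7)
…
step 6: (4567, 450)  from 9·(477,47) + (274,27)
step 7: (5044, 497)  from 1·(4567,450) + (477,47)
…
step 9: (24266, 2391)  from 2·(9611,947) + (5044,497)
step 10: (33877, 3338)  from 1·(24266,2391) + (9611,947)
step 11: (227528, 22419)  from 6·(33877,3338) + (24266,2391)
(x₁, y₁) = (227528, 22419);  227528² − 103·22419² = 1 ✓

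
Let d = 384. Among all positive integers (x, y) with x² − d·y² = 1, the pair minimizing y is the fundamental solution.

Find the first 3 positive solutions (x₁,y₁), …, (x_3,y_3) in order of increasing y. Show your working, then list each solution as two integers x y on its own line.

√384 → a₀=19, period (1,1,2,9,2,1,1,38); ℓ=8 even so k=7
a_0=19:  p_0=19·1+0=19,  q_0=19·0+1=1
…
a_4=9:  p_4=9·98+39=921,  q_4=9·5+2=47
a_5=2:  p_5=2·921+98=1940,  q_5=2·47+5=99
a_6=1:  p_6=1·1940+921=2861,  q_6=1·99+47=146
a_7=1:  p_7=1·2861+1940=4801,  q_7=1·146+99=245
(x₁, y₁) = (4801, 245);  4801² − 384·245² = 1 ✓
(4801+245√384)^2 = 46099201 + 2352490√384
(4801+245√384)^3 = 442644523201 + 22588608735√384

4801 245
46099201 2352490
442644523201 22588608735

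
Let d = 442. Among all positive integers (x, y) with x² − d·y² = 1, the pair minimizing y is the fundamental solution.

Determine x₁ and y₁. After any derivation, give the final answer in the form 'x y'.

√442 → a₀=21, period (42); ℓ=1 odd so k=1
a_0=21:  p_0=21·1+0=21,  q_0=21·0+1=1
a_1=42:  p_1=42·21+1=883,  q_1=42·1+0=42
(x₁, y₁) = (883, 42);  883² − 442·42² = 1 ✓

883 42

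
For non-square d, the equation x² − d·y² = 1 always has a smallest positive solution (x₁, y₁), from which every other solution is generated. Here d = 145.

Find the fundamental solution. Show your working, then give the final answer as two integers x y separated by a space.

289 24

[12; 24] for √145; ℓ=1 ⇒ convergent index 1
step 0: (12, 1)  from 12·(1,0) + (0,1)
step 1: (289, 24)  from 24·(12,1) + (1,0)
(x₁, y₁) = (289, 24);  289² − 145·24² = 1 ✓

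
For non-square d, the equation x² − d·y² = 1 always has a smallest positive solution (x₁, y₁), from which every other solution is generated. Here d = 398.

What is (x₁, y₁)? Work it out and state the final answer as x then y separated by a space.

d=398: √d = [19; 1,18,1,38] (ℓ=4, even), read p_3/q_3
k=0  a_k=19  p_k/q_k = 19/1
…
k=2  a_k=18  p_k/q_k = 379/19
k=3  a_k=1  p_k/q_k = 399/20
→ (399, 20).  Check: 399²=159201, 398·20²=159200, difference 1.

399 20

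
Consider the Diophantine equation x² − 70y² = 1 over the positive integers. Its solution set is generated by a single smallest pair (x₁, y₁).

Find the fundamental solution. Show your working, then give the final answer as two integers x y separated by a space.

251 30

√70 = [8; 2,1,2,1,2,16, …], period ℓ=6 (even) → k=5
step 0: (8, 1)  from 8·(1,0) + (0,1)
step 1: (17, 2)  from 2·(8,1) + (1,0)
…
step 4: (92, 11)  from 1·(67,8) + (25,3)
step 5: (251, 30)  from 2·(92,11) + (67,8)
(x₁, y₁) = (251, 30);  251² − 70·30² = 1 ✓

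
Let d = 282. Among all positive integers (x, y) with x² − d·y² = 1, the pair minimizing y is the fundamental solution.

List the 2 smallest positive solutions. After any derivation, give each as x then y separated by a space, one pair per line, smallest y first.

2351 140
11054401 658280

√282 = [16; 1,3,1,4,1,3,1,32, …], period ℓ=8 (even) → k=7
i=0: a=16 ⇒ p=16, q=1
i=1: a=1 ⇒ p=17, q=1
…
i=3: a=1 ⇒ p=84, q=5
i=4: a=4 ⇒ p=403, q=24
…
i=6: a=3 ⇒ p=1864, q=111
i=7: a=1 ⇒ p=2351, q=140
fundamental: x₁=2351, y₁=140  (since 5527201 − 282·19600 = 1)
(x_2, y_2) = (2351·2351 + 282·140·140, 2351·140 + 140·2351) = (11054401, 658280)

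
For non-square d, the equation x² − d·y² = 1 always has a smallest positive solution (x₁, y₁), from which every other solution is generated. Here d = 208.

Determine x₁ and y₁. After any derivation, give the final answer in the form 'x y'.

649 45

√208 → a₀=14, period (2,2,1,2,2,28); ℓ=6 even so k=5
step 0: (14, 1)  from 14·(1,0) + (0,1)
step 1: (29, 2)  from 2·(14,1) + (1,0)
step 2: (72, 5)  from 2·(29,2) + (14,1)
step 3: (101, 7)  from 1·(72,5) + (29,2)
step 4: (274, 19)  from 2·(101,7) + (72,5)
step 5: (649, 45)  from 2·(274,19) + (101,7)
fundamental: x₁=649, y₁=45  (since 421201 − 208·2025 = 1)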